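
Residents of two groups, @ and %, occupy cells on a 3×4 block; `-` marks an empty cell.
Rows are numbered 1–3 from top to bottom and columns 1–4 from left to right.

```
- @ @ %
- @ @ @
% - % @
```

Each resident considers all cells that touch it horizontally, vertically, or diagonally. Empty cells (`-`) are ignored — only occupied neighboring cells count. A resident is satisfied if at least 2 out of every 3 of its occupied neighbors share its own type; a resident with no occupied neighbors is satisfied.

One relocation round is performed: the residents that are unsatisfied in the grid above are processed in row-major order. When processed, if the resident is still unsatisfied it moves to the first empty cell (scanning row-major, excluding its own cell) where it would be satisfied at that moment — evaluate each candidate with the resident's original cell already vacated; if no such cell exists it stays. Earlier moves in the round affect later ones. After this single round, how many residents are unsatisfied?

Initially unsatisfied (in order): (1,4), (2,2), (2,4), (3,1), (3,3).
  (1,4): no empty cell satisfies it; stays.
  (2,2) → (1,1).
  (2,4) → (2,1).
  (3,1): no empty cell satisfies it; stays.
  (3,3): no empty cell satisfies it; stays.
Resulting grid:
@ @ @ %
@ - @ -
% - % @
Unsatisfied now: (1,4), (2,3), (3,1), (3,3), (3,4).

5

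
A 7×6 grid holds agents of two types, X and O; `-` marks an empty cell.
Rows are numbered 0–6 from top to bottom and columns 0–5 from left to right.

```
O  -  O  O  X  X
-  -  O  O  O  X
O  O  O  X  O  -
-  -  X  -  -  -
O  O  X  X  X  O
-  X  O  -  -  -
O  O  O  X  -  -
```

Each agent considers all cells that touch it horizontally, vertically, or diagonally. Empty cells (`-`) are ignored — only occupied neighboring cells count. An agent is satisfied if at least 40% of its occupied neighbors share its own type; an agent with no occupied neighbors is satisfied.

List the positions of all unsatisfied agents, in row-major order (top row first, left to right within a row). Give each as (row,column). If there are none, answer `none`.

(2,3), (4,5), (5,1), (6,3)

Row 0: (0,0)O 0/0 ok · (0,2)O 3/3 ok · (0,3)O 4/5 ok · (0,4)X 2/5 ok · (0,5)X 2/3 ok
Row 1: (1,2)O 5/6 ok · (1,3)O 6/8 ok · (1,4)O 3/7 ok · (1,5)X 2/4 ok
Row 2: (2,0)O 1/1 ok · (2,1)O 3/4 ok · (2,2)O 3/5 ok · (2,3)X 1/6 unhappy · (2,4)O 2/4 ok
Row 3: (3,2)X 3/6 ok
Row 4: (4,0)O 1/2 ok · (4,1)O 2/5 ok · (4,2)X 3/5 ok · (4,3)X 3/4 ok · (4,4)X 1/2 ok · (4,5)O 0/1 unhappy
Row 5: (5,1)X 1/7 unhappy · (5,2)O 3/7 ok
Row 6: (6,0)O 1/2 ok · (6,1)O 3/4 ok · (6,2)O 2/4 ok · (6,3)X 0/2 unhappy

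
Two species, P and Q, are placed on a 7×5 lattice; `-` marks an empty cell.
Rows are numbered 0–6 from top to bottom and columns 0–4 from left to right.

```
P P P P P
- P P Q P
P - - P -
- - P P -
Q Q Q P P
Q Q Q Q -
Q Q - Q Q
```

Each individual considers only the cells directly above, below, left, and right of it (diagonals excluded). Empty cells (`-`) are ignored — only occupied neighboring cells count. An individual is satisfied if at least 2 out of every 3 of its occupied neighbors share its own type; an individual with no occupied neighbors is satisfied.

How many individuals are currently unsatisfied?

Row 0: (0,0)P 1/1 ✓ · (0,1)P 3/3 ✓ · (0,2)P 3/3 ✓ · (0,3)P 2/3 ✓ · (0,4)P 2/2 ✓
Row 1: (1,1)P 2/2 ✓ · (1,2)P 2/3 ✓ · (1,3)Q 0/4 ✗ · (1,4)P 1/2 ✗
Row 2: (2,0)P 0/0 ✓ · (2,3)P 1/2 ✗
Row 3: (3,2)P 1/2 ✗ · (3,3)P 3/3 ✓
Row 4: (4,0)Q 2/2 ✓ · (4,1)Q 3/3 ✓ · (4,2)Q 2/4 ✗ · (4,3)P 2/4 ✗ · (4,4)P 1/1 ✓
Row 5: (5,0)Q 3/3 ✓ · (5,1)Q 4/4 ✓ · (5,2)Q 3/3 ✓ · (5,3)Q 2/3 ✓
Row 6: (6,0)Q 2/2 ✓ · (6,1)Q 2/2 ✓ · (6,3)Q 2/2 ✓ · (6,4)Q 1/1 ✓
Unsatisfied: (1,3), (1,4), (2,3), (3,2), (4,2), (4,3) — 6 in total.

6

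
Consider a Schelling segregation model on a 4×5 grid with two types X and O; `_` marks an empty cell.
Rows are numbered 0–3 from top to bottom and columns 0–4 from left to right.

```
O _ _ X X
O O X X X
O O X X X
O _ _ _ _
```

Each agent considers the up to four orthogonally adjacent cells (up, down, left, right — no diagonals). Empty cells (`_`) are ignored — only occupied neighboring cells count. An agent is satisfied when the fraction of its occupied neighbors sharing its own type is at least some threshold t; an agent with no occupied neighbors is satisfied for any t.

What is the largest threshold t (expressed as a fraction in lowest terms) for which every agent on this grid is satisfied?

2/3

Row 0: (0,0)O 1/1 · (0,3)X 2/2 · (0,4)X 2/2
Row 1: (1,0)O 3/3 · (1,1)O 2/3 · (1,2)X 2/3 · (1,3)X 4/4 · (1,4)X 3/3
Row 2: (2,0)O 3/3 · (2,1)O 2/3 · (2,2)X 2/3 · (2,3)X 3/3 · (2,4)X 2/2
Row 3: (3,0)O 1/1
The smallest same-type fraction is 2/3 at (1,1), which reduces to 2/3. Any threshold above that leaves this agent unsatisfied.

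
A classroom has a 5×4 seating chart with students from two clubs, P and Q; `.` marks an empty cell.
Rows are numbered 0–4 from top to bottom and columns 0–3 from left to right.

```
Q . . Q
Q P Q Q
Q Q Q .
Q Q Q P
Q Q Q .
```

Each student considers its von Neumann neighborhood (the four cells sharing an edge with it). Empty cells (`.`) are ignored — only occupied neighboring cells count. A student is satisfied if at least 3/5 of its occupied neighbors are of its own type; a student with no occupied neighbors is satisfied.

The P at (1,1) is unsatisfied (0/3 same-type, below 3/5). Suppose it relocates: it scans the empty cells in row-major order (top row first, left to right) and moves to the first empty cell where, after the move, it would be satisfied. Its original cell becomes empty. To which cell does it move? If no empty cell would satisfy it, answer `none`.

none

Vacating (1,1). Empty cells in order:
  (0,1): 0/1 same-type → still unsatisfied.
  (0,2): 0/2 same-type → still unsatisfied.
  (2,3): 1/3 same-type → still unsatisfied.
  (4,3): 1/2 same-type → still unsatisfied.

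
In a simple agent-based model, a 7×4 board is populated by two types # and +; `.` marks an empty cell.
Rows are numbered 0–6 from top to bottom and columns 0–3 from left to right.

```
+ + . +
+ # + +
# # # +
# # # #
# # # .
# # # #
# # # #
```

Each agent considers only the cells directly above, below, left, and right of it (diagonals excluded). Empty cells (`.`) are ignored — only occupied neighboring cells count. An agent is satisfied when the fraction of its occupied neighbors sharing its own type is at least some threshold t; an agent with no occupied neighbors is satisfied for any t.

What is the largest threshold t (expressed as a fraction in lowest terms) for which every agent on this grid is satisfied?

Row 0: (0,0)+ 2/2 · (0,1)+ 1/2 · (0,3)+ 1/1
Row 1: (1,0)+ 1/3 · (1,1)# 1/4 · (1,2)+ 1/3 · (1,3)+ 3/3
Row 2: (2,0)# 2/3 · (2,1)# 4/4 · (2,2)# 2/4 · (2,3)+ 1/3
Row 3: (3,0)# 3/3 · (3,1)# 4/4 · (3,2)# 4/4 · (3,3)# 1/2
Row 4: (4,0)# 3/3 · (4,1)# 4/4 · (4,2)# 3/3
Row 5: (5,0)# 3/3 · (5,1)# 4/4 · (5,2)# 4/4 · (5,3)# 2/2
Row 6: (6,0)# 2/2 · (6,1)# 3/3 · (6,2)# 3/3 · (6,3)# 2/2
The smallest same-type fraction is 1/4 at (1,1), which reduces to 1/4. Any threshold above that leaves this agent unsatisfied.

1/4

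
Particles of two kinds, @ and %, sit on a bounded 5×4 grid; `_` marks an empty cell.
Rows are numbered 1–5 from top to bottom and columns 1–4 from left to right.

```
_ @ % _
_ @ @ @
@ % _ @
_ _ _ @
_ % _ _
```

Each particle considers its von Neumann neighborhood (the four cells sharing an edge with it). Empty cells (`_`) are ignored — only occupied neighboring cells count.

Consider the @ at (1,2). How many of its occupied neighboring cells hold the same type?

1

Occupied neighbors of (1,2): (2,2)=@, (1,3)=%.
Same type (@): 1 of 2.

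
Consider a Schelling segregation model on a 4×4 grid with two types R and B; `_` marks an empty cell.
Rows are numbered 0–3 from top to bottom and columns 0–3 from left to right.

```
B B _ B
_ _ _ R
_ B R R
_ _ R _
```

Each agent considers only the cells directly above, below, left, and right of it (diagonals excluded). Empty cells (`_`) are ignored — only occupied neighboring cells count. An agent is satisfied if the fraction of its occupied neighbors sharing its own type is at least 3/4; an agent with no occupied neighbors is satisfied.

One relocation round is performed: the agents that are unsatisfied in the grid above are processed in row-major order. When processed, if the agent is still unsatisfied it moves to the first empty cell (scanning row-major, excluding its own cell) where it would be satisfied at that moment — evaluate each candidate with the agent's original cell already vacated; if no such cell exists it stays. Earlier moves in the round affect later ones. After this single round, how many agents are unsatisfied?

0

Initially unsatisfied (in order): (0,3), (1,3), (2,1), (2,2).
  (0,3) → (0,2).
  (1,3): now satisfied by earlier moves; stays.
  (2,1) → (1,0).
  (2,2): now satisfied by earlier moves; stays.
Resulting grid:
B B B _
B _ _ R
_ _ R R
_ _ R _
All satisfied now.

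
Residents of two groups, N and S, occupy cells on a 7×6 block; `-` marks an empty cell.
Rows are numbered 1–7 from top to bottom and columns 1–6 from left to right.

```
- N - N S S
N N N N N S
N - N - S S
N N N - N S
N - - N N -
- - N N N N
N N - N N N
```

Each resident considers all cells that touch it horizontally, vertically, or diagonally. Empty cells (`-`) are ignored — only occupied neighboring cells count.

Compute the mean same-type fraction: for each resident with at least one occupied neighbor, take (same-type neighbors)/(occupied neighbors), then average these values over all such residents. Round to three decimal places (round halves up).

0.852

(1,2)N 3/3
(1,4)N 3/4
(1,5)S 2/5
(1,6)S 2/3
(2,1)N 3/3
(2,2)N 5/5
(2,3)N 5/5
(2,4)N 4/6
(2,5)N 2/7
(2,6)S 4/5
(3,1)N 4/4
(3,3)N 5/5
(3,5)S 3/6
(3,6)S 3/5
(4,1)N 3/3
(4,2)N 5/5
(4,3)N 3/3
(4,5)N 2/5
(4,6)S 2/4
(5,1)N 2/2
(5,4)N 6/6
(5,5)N 5/6
(6,3)N 4/4
(6,4)N 6/6
(6,5)N 7/7
(6,6)N 4/4
(7,1)N 1/1
(7,2)N 2/2
(7,4)N 4/4
(7,5)N 5/5
(7,6)N 3/3
Sum over 31 residents: 3/3 + 3/4 + 2/5 + 2/3 + 3/3 + 5/5 + 5/5 + 4/6 + 2/7 + 4/5 + 4/4 + 5/5 + 3/6 + 3/5 + 3/3 + 5/5 + 3/3 + 2/5 + 2/4 + 2/2 + 6/6 + 5/6 + 4/4 + 6/6 + 7/7 + 4/4 + 1/1 + 2/2 + 4/4 + 5/5 + 3/3 = 11089/420; mean = 11089/420 ÷ 31 = 11089/13020 = 0.851689… → 0.852.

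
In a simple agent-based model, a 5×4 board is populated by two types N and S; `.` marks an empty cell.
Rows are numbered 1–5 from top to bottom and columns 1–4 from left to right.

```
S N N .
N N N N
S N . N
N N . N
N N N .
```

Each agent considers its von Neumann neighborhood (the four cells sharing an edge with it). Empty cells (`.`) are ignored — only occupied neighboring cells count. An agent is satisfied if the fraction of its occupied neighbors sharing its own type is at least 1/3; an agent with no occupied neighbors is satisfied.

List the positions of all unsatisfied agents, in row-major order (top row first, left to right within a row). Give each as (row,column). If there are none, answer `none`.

(1,1), (3,1)

Row 1: (1,1)S 0/2 not · (1,2)N 2/3 satisfied · (1,3)N 2/2 satisfied
Row 2: (2,1)N 1/3 satisfied · (2,2)N 4/4 satisfied · (2,3)N 3/3 satisfied · (2,4)N 2/2 satisfied
Row 3: (3,1)S 0/3 not · (3,2)N 2/3 satisfied · (3,4)N 2/2 satisfied
Row 4: (4,1)N 2/3 satisfied · (4,2)N 3/3 satisfied · (4,4)N 1/1 satisfied
Row 5: (5,1)N 2/2 satisfied · (5,2)N 3/3 satisfied · (5,3)N 1/1 satisfied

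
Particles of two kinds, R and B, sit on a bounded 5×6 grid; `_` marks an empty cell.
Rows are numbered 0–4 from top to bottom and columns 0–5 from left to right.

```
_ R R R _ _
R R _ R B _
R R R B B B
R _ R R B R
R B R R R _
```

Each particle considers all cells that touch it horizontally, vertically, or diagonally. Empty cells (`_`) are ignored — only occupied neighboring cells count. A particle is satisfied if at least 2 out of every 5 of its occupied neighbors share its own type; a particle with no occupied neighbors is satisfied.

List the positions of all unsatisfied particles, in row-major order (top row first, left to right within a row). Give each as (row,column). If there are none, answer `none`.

(0,1)R 3/3 ✓
(0,2)R 4/4 ✓
(0,3)R 2/3 ✓
(1,0)R 4/4 ✓
(1,1)R 6/6 ✓
(1,3)R 3/6 ✓
(1,4)B 3/5 ✓
(2,0)R 4/4 ✓
(2,1)R 6/6 ✓
(2,2)R 5/6 ✓
(2,3)B 3/7 ✓
(2,4)B 4/7 ✓
(2,5)B 3/4 ✓
(3,0)R 3/4 ✓
(3,2)R 5/7 ✓
(3,3)R 5/8 ✓
(3,4)B 3/7 ✓
(3,5)R 1/4 ✗
(4,0)R 1/2 ✓
(4,1)B 0/4 ✗
(4,2)R 3/4 ✓
(4,3)R 4/5 ✓
(4,4)R 3/4 ✓

(3,5), (4,1)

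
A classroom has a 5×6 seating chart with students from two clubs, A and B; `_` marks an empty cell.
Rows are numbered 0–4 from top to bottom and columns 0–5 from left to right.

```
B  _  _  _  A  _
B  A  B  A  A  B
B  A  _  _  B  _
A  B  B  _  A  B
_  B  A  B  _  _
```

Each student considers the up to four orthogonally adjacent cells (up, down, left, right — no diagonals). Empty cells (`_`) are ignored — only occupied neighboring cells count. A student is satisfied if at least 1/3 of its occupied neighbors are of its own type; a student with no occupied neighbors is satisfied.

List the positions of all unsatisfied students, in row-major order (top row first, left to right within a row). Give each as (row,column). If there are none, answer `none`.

(1,2), (1,5), (2,4), (3,0), (3,4), (3,5), (4,2), (4,3)

Row 0: (0,0)B 1/1 ok · (0,4)A 1/1 ok
Row 1: (1,0)B 2/3 ok · (1,1)A 1/3 ok · (1,2)B 0/2 unhappy · (1,3)A 1/2 ok · (1,4)A 2/4 ok · (1,5)B 0/1 unhappy
Row 2: (2,0)B 1/3 ok · (2,1)A 1/3 ok · (2,4)B 0/2 unhappy
Row 3: (3,0)A 0/2 unhappy · (3,1)B 2/4 ok · (3,2)B 1/2 ok · (3,4)A 0/2 unhappy · (3,5)B 0/1 unhappy
Row 4: (4,1)B 1/2 ok · (4,2)A 0/3 unhappy · (4,3)B 0/1 unhappy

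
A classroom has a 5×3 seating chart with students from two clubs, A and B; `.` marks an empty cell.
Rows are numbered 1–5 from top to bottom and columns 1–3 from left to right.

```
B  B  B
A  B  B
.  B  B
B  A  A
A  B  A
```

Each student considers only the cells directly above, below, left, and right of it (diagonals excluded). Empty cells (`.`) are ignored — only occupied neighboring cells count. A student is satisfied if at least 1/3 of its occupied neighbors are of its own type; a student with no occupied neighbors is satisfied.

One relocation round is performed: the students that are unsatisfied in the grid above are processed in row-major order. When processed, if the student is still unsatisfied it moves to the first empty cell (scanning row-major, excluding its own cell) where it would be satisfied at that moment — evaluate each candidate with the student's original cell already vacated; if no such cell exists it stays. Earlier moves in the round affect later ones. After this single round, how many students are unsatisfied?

2

Initially unsatisfied (in order): (2,1), (4,1), (4,2), (5,1), (5,2).
  (2,1): no empty cell satisfies it; stays.
  (4,1) → (3,1).
  (4,2): now satisfied by earlier moves; stays.
  (5,1) → (4,1).
  (5,2): no empty cell satisfies it; stays.
Resulting grid:
B B B
A B B
B B B
A A A
. B A
Unsatisfied now: (2,1), (5,2).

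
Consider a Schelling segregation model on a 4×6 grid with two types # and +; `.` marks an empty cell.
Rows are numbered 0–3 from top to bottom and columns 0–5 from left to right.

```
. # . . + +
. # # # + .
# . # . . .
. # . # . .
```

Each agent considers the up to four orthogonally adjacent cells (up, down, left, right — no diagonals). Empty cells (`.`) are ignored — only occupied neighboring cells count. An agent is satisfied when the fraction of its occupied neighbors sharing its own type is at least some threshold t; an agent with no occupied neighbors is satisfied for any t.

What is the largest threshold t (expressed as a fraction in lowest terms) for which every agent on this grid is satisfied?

Row 0: (0,1)# 1/1 · (0,4)+ 2/2 · (0,5)+ 1/1
Row 1: (1,1)# 2/2 · (1,2)# 3/3 · (1,3)# 1/2 · (1,4)+ 1/2
Row 2: (2,0)# — no occupied neighbors · (2,2)# 1/1
Row 3: (3,1)# — no occupied neighbors · (3,3)# — no occupied neighbors
The smallest same-type fraction is 1/2 at (1,3), which reduces to 1/2. Any threshold above that leaves this agent unsatisfied.

1/2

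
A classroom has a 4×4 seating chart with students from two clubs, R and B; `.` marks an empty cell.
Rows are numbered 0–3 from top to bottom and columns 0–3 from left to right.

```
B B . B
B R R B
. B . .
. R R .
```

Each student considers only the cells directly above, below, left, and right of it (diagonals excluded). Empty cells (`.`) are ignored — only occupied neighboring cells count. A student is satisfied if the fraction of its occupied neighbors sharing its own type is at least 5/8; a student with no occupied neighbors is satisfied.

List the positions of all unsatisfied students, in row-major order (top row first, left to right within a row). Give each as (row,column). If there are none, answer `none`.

Row 0: (0,0)B 2/2 ✓ · (0,1)B 1/2 ✗ · (0,3)B 1/1 ✓
Row 1: (1,0)B 1/2 ✗ · (1,1)R 1/4 ✗ · (1,2)R 1/2 ✗ · (1,3)B 1/2 ✗
Row 2: (2,1)B 0/2 ✗
Row 3: (3,1)R 1/2 ✗ · (3,2)R 1/1 ✓

(0,1), (1,0), (1,1), (1,2), (1,3), (2,1), (3,1)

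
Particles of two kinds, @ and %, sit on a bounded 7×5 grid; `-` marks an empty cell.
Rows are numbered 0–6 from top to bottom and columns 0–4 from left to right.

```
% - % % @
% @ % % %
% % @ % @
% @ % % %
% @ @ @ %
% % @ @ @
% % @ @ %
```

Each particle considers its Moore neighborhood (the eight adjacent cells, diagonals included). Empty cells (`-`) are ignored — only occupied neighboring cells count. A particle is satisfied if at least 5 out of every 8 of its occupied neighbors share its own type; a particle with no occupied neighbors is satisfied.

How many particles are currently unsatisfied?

Row 0: (0,0)% 1/2 not · (0,2)% 3/4 satisfied · (0,3)% 4/5 satisfied · (0,4)@ 0/3 not
Row 1: (1,0)% 3/4 satisfied · (1,1)@ 1/7 not · (1,2)% 5/7 satisfied · (1,3)% 5/8 satisfied · (1,4)% 3/5 not
Row 2: (2,0)% 3/5 not · (2,1)% 5/8 satisfied · (2,2)@ 2/8 not · (2,3)% 6/8 satisfied · (2,4)@ 0/5 not
Row 3: (3,0)% 3/5 not · (3,1)@ 3/8 not · (3,2)% 3/8 not · (3,3)% 4/8 not · (3,4)% 3/5 not
Row 4: (4,0)% 3/5 not · (4,1)@ 3/8 not · (4,2)@ 5/8 satisfied · (4,3)@ 4/8 not · (4,4)% 2/5 not
Row 5: (5,0)% 4/5 satisfied · (5,1)% 4/8 not · (5,2)@ 6/8 satisfied · (5,3)@ 6/8 satisfied · (5,4)@ 3/5 not
Row 6: (6,0)% 3/3 satisfied · (6,1)% 3/5 not · (6,2)@ 3/5 not · (6,3)@ 4/5 satisfied · (6,4)% 0/3 not
Unsatisfied: (0,0), (0,4), (1,1), (1,4), (2,0), (2,2), (2,4), (3,0), (3,1), (3,2), (3,3), (3,4), (4,0), (4,1), (4,3), (4,4), (5,1), (5,4), (6,1), (6,2), (6,4) — 21 in total.

21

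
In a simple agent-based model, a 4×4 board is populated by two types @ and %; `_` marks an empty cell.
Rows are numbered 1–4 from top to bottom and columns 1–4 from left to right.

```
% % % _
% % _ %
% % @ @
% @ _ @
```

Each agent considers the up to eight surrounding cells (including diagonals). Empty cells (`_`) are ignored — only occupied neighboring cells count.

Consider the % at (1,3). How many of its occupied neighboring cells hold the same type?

3

Occupied neighbors of (1,3): (1,2)=%, (2,2)=%, (2,4)=%.
Same type (%): 3 of 3.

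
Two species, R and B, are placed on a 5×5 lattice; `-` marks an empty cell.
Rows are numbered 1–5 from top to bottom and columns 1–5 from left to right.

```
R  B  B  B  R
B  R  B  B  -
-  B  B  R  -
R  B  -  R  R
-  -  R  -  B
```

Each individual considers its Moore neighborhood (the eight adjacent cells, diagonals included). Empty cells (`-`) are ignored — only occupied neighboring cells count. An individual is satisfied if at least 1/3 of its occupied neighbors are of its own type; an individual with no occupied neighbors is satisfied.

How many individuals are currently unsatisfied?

(1,1)R 1/3 ok
(1,2)B 3/5 ok
(1,3)B 4/5 ok
(1,4)B 3/4 ok
(1,5)R 0/2 unhappy
(2,1)B 2/4 ok
(2,2)R 1/7 unhappy
(2,3)B 6/8 ok
(2,4)B 4/6 ok
(3,2)B 4/6 ok
(3,3)B 4/7 ok
(3,4)R 2/5 ok
(4,1)R 0/2 unhappy
(4,2)B 2/4 ok
(4,4)R 3/5 ok
(4,5)R 2/3 ok
(5,3)R 1/2 ok
(5,5)B 0/2 unhappy
Unsatisfied: (1,5), (2,2), (4,1), (5,5) — 4 in total.

4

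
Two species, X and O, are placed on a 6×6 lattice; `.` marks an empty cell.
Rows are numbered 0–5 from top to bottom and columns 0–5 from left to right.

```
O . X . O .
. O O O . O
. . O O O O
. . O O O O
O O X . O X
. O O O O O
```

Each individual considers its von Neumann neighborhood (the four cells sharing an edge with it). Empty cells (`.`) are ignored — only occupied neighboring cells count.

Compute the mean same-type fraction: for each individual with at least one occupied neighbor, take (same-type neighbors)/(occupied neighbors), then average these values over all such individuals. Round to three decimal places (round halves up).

(0,0)O — no occupied neighbors
(0,2)X 0/1
(0,4)O — no occupied neighbors
(1,1)O 1/1
(1,2)O 3/4
(1,3)O 2/2
(1,5)O 1/1
(2,2)O 3/3
(2,3)O 4/4
(2,4)O 3/3
(2,5)O 3/3
(3,2)O 2/3
(3,3)O 3/3
(3,4)O 4/4
(3,5)O 2/3
(4,0)O 1/1
(4,1)O 2/3
(4,2)X 0/3
(4,4)O 2/3
(4,5)X 0/3
(5,1)O 2/2
(5,2)O 2/3
(5,3)O 2/2
(5,4)O 3/3
(5,5)O 1/2
Sum over 23 individuals: 0/1 + 1/1 + 3/4 + 2/2 + 1/1 + 3/3 + 4/4 + 3/3 + 3/3 + 2/3 + 3/3 + 4/4 + 2/3 + 1/1 + 2/3 + 0/3 + 2/3 + 0/3 + 2/2 + 2/3 + 2/2 + 3/3 + 1/2 = 211/12; mean = 211/12 ÷ 23 = 211/276 = 0.764492… → 0.764.

0.764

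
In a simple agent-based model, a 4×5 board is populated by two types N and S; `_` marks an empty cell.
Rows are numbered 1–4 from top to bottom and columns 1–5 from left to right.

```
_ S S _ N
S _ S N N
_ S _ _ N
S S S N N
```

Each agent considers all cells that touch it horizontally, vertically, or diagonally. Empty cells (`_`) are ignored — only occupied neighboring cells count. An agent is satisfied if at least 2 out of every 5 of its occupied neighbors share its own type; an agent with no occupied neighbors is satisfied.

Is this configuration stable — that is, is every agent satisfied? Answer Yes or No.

Yes

Row 1: (1,2)S 3/3 ok · (1,3)S 2/3 ok · (1,5)N 2/2 ok
Row 2: (2,1)S 2/2 ok · (2,3)S 3/4 ok · (2,4)N 3/5 ok · (2,5)N 3/3 ok
Row 3: (3,2)S 5/5 ok · (3,5)N 4/4 ok
Row 4: (4,1)S 2/2 ok · (4,2)S 3/3 ok · (4,3)S 2/3 ok · (4,4)N 2/3 ok · (4,5)N 2/2 ok
All meet the threshold, so the configuration is stable.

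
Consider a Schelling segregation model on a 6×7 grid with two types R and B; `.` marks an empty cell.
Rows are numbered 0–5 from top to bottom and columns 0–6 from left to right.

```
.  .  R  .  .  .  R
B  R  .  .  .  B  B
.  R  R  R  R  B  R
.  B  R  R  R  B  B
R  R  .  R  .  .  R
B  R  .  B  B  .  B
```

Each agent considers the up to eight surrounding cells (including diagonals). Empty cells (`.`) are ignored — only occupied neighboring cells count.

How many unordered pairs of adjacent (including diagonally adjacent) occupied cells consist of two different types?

27

Scan each occupied cell's neighbors to the right and below (and the two forward diagonals) so each pair is counted once.
From row 0: 2 unlike of 3 pairs (running 2/3).
From row 1: 5 unlike of 10 pairs (running 7/13).
From row 2: 8 unlike of 21 pairs (running 15/34).
From row 3: 6 unlike of 13 pairs (running 21/47).
From row 4: 5 unlike of 8 pairs (running 26/55).
From row 5: 1 unlike of 2 pairs (running 27/57).
Total adjacent occupied pairs: 57; unlike-type pairs: 27.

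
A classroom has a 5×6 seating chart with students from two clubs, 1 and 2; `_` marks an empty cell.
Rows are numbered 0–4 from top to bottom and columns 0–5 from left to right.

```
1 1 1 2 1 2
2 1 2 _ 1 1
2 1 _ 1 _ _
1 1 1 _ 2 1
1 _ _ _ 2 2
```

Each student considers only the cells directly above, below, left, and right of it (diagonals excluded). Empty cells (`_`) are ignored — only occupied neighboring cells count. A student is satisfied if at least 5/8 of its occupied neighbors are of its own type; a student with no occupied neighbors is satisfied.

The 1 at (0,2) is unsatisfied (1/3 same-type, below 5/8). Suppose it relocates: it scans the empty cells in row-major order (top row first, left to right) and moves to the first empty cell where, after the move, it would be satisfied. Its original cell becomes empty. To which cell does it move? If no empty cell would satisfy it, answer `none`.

Vacating (0,2). Empty cells in order:
  (1,3): 2/4 same-type → still unsatisfied.
  (2,2): 3/4 same-type → satisfied — stop here.

(2,2)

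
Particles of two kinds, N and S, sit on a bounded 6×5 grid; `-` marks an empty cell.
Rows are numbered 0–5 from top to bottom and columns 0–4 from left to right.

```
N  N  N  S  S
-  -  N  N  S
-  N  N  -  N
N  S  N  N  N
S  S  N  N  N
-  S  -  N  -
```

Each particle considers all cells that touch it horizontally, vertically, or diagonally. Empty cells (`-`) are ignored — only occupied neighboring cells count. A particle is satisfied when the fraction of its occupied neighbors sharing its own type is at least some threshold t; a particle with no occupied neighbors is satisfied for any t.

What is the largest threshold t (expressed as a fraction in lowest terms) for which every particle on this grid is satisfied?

Row 0: (0,0)N 1/1 · (0,1)N 3/3 · (0,2)N 3/4 · (0,3)S 2/5 · (0,4)S 2/3
Row 1: (1,2)N 5/6 · (1,3)N 4/7 · (1,4)S 2/4
Row 2: (2,1)N 4/5 · (2,2)N 5/6 · (2,4)N 3/4
Row 3: (3,0)N 1/4 · (3,1)S 2/7 · (3,2)N 5/7 · (3,3)N 7/7 · (3,4)N 4/4
Row 4: (4,0)S 3/4 · (4,1)S 3/6 · (4,2)N 4/7 · (4,3)N 6/6 · (4,4)N 4/4
Row 5: (5,1)S 2/3 · (5,3)N 3/3
The smallest same-type fraction is 1/4 at (3,0), which reduces to 1/4. Any threshold above that leaves this particle unsatisfied.

1/4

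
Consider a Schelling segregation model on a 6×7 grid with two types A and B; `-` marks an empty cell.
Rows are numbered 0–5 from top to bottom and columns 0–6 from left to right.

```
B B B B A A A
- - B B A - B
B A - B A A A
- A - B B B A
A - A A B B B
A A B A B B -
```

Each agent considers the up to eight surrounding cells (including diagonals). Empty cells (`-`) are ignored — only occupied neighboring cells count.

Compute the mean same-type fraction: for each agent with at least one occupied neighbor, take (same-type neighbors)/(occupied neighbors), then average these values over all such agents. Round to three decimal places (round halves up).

0.603

Row 0: (0,0)B 1/1 · (0,1)B 3/3 · (0,2)B 4/4 · (0,3)B 3/5 · (0,4)A 2/4 · (0,5)A 3/4 · (0,6)A 1/2
Row 1: (1,2)B 5/6 · (1,3)B 4/7 · (1,4)A 4/7 · (1,6)B 0/4
Row 2: (2,0)B 0/2 · (2,1)A 1/3 · (2,3)B 4/6 · (2,4)A 2/7 · (2,5)A 4/7 · (2,6)A 2/4
Row 3: (3,1)A 3/4 · (3,3)B 3/6 · (3,4)B 5/8 · (3,5)B 4/8 · (3,6)A 2/5
Row 4: (4,0)A 3/3 · (4,2)A 4/6 · (4,3)A 2/7 · (4,4)B 6/8 · (4,5)B 6/7 · (4,6)B 3/4
Row 5: (5,0)A 2/2 · (5,1)A 3/4 · (5,2)B 0/4 · (5,3)A 2/5 · (5,4)B 3/5 · (5,5)B 4/4
Sum over 34 agents: 1/1 + 3/3 + 4/4 + 3/5 + 2/4 + 3/4 + 1/2 + 5/6 + 4/7 + 4/7 + 0/4 + 0/2 + 1/3 + 4/6 + 2/7 + 4/7 + 2/4 + 3/4 + 3/6 + 5/8 + 4/8 + 2/5 + 3/3 + 4/6 + 2/7 + 6/8 + 6/7 + 3/4 + 2/2 + 3/4 + 0/4 + 2/5 + 3/5 + 4/4 = 1149/56; mean = 1149/56 ÷ 34 = 1149/1904 = 0.603466… → 0.603.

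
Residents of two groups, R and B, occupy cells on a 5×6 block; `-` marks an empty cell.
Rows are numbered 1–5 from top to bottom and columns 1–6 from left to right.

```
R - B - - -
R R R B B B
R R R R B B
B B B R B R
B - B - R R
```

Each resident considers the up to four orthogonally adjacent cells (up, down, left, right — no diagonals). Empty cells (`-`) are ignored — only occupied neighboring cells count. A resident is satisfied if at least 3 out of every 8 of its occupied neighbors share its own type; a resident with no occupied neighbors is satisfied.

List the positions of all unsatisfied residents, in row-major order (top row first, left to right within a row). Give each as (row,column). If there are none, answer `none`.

Row 1: (1,1)R 1/1 ✓ · (1,3)B 0/1 ✗
Row 2: (2,1)R 3/3 ✓ · (2,2)R 3/3 ✓ · (2,3)R 2/4 ✓ · (2,4)B 1/3 ✗ · (2,5)B 3/3 ✓ · (2,6)B 2/2 ✓
Row 3: (3,1)R 2/3 ✓ · (3,2)R 3/4 ✓ · (3,3)R 3/4 ✓ · (3,4)R 2/4 ✓ · (3,5)B 3/4 ✓ · (3,6)B 2/3 ✓
Row 4: (4,1)B 2/3 ✓ · (4,2)B 2/3 ✓ · (4,3)B 2/4 ✓ · (4,4)R 1/3 ✗ · (4,5)B 1/4 ✗ · (4,6)R 1/3 ✗
Row 5: (5,1)B 1/1 ✓ · (5,3)B 1/1 ✓ · (5,5)R 1/2 ✓ · (5,6)R 2/2 ✓

(1,3), (2,4), (4,4), (4,5), (4,6)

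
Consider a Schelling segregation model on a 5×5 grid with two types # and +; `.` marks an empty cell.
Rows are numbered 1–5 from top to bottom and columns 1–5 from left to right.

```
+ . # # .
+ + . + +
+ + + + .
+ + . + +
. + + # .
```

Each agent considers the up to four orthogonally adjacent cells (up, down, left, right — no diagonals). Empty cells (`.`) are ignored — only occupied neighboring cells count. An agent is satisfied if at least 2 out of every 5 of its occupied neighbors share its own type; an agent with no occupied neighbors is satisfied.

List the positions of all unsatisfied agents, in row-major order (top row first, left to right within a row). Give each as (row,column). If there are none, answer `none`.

Row 1: (1,1)+ 1/1 ok · (1,3)# 1/1 ok · (1,4)# 1/2 ok
Row 2: (2,1)+ 3/3 ok · (2,2)+ 2/2 ok · (2,4)+ 2/3 ok · (2,5)+ 1/1 ok
Row 3: (3,1)+ 3/3 ok · (3,2)+ 4/4 ok · (3,3)+ 2/2 ok · (3,4)+ 3/3 ok
Row 4: (4,1)+ 2/2 ok · (4,2)+ 3/3 ok · (4,4)+ 2/3 ok · (4,5)+ 1/1 ok
Row 5: (5,2)+ 2/2 ok · (5,3)+ 1/2 ok · (5,4)# 0/2 unhappy

(5,4)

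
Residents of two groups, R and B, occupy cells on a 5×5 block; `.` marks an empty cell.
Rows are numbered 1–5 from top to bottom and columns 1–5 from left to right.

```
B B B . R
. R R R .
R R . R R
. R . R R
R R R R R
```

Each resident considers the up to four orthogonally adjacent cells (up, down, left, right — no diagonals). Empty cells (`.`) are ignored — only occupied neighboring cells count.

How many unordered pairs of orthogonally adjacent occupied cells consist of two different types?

2

Scan each occupied cell's neighbors to the right and below so each pair is counted once.
From row 1: 2 unlike of 4 pairs (running 2/4).
From row 2: 0 unlike of 4 pairs (running 2/8).
From row 3: 0 unlike of 5 pairs (running 2/13).
From row 4: 0 unlike of 4 pairs (running 2/17).
From row 5: 0 unlike of 4 pairs (running 2/21).
Total adjacent occupied pairs: 21; unlike-type pairs: 2.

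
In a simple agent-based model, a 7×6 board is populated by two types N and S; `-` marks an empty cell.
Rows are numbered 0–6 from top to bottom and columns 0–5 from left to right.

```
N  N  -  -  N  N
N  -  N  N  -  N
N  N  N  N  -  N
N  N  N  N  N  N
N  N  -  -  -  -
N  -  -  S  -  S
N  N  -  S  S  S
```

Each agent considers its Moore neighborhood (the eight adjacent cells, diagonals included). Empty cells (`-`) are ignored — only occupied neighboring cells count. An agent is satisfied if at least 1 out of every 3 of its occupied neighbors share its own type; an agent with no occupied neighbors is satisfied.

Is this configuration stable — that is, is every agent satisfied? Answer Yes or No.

(0,0)N 2/2 ok
(0,1)N 3/3 ok
(0,4)N 3/3 ok
(0,5)N 2/2 ok
(1,0)N 4/4 ok
(1,2)N 5/5 ok
(1,3)N 4/4 ok
(1,5)N 3/3 ok
(2,0)N 4/4 ok
(2,1)N 7/7 ok
(2,2)N 7/7 ok
(2,3)N 6/6 ok
(2,5)N 3/3 ok
(3,0)N 5/5 ok
(3,1)N 7/7 ok
(3,2)N 6/6 ok
(3,3)N 4/4 ok
(3,4)N 4/4 ok
(3,5)N 2/2 ok
(4,0)N 4/4 ok
(4,1)N 5/5 ok
(5,0)N 4/4 ok
(5,3)S 2/2 ok
(5,5)S 2/2 ok
(6,0)N 2/2 ok
(6,1)N 2/2 ok
(6,3)S 2/2 ok
(6,4)S 4/4 ok
(6,5)S 2/2 ok
All meet the threshold, so the configuration is stable.

Yes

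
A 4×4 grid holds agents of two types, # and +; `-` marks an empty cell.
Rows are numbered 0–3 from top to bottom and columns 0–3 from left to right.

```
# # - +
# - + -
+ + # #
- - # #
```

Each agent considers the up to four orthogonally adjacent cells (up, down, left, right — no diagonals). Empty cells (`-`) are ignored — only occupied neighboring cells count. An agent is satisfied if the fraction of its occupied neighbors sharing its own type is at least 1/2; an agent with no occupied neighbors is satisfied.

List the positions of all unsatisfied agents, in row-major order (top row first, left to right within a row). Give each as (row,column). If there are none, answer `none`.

(1,2)

Row 0: (0,0)# 2/2 satisfied · (0,1)# 1/1 satisfied · (0,3)+ 0/0 satisfied
Row 1: (1,0)# 1/2 satisfied · (1,2)+ 0/1 not
Row 2: (2,0)+ 1/2 satisfied · (2,1)+ 1/2 satisfied · (2,2)# 2/4 satisfied · (2,3)# 2/2 satisfied
Row 3: (3,2)# 2/2 satisfied · (3,3)# 2/2 satisfied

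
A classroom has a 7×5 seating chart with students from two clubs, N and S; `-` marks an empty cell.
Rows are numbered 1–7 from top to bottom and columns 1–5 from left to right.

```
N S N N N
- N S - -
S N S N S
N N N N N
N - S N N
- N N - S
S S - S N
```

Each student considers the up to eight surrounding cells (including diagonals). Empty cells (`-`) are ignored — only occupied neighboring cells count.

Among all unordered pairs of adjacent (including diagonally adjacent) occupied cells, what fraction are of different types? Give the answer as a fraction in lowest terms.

Scan each occupied cell's neighbors to the right and below (and the two forward diagonals) so each pair is counted once.
From row 1: 5 unlike of 10 pairs (running 5/10).
From row 2: 5 unlike of 7 pairs (running 10/17).
From row 3: 11 unlike of 17 pairs (running 21/34).
From row 4: 3 unlike of 14 pairs (running 24/48).
From row 5: 5 unlike of 8 pairs (running 29/56).
From row 6: 5 unlike of 7 pairs (running 34/63).
From row 7: 1 unlike of 2 pairs (running 35/65).
Total adjacent occupied pairs: 65; unlike-type pairs: 35.
35/65 reduces to 7/13.

7/13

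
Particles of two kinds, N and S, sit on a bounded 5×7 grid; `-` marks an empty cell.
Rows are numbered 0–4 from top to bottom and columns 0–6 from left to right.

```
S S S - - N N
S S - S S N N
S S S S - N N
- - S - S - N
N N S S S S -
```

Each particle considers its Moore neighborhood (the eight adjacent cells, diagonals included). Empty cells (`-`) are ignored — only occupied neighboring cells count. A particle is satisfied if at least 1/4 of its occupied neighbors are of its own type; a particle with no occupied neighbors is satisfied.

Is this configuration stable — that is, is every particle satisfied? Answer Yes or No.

(0,0)S 3/3 satisfied
(0,1)S 4/4 satisfied
(0,2)S 3/3 satisfied
(0,5)N 3/4 satisfied
(0,6)N 3/3 satisfied
(1,0)S 5/5 satisfied
(1,1)S 7/7 satisfied
(1,3)S 4/4 satisfied
(1,4)S 2/5 satisfied
(1,5)N 5/6 satisfied
(1,6)N 5/5 satisfied
(2,0)S 3/3 satisfied
(2,1)S 5/5 satisfied
(2,2)S 5/5 satisfied
(2,3)S 5/5 satisfied
(2,5)N 4/6 satisfied
(2,6)N 4/4 satisfied
(3,2)S 5/6 satisfied
(3,4)S 4/5 satisfied
(3,6)N 2/3 satisfied
(4,0)N 1/1 satisfied
(4,1)N 1/3 satisfied
(4,2)S 2/3 satisfied
(4,3)S 4/4 satisfied
(4,4)S 3/3 satisfied
(4,5)S 2/3 satisfied
All meet the threshold, so the configuration is stable.

Yes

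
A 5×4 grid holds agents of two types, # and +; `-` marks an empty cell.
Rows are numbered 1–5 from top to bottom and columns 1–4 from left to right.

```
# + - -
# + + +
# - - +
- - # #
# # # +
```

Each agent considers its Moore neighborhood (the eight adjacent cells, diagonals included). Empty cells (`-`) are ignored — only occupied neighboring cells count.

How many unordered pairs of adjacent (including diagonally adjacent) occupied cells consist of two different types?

Scan each occupied cell's neighbors to the right and below (and the two forward diagonals) so each pair is counted once.
Row 1: #(1,1)–+(1,2)≠ #(1,1)–#(2,1)= #(1,1)–+(2,2)≠ +(1,2)–+(2,2)= +(1,2)–+(2,3)= +(1,2)–#(2,1)≠  → 3/6 unlike.
Row 2: #(2,1)–+(2,2)≠ #(2,1)–#(3,1)= +(2,2)–+(2,3)= +(2,2)–#(3,1)≠ +(2,3)–+(2,4)= +(2,3)–+(3,4)= +(2,4)–+(3,4)=  → 2/7 unlike.
Row 3: +(3,4)–#(4,4)≠ +(3,4)–#(4,3)≠  → 2/2 unlike.
Row 4: #(4,3)–#(4,4)= #(4,3)–#(5,3)= #(4,3)–+(5,4)≠ #(4,3)–#(5,2)= #(4,4)–+(5,4)≠ #(4,4)–#(5,3)=  → 2/6 unlike.
Row 5: #(5,1)–#(5,2)= #(5,2)–#(5,3)= #(5,3)–+(5,4)≠  → 1/3 unlike.
Total adjacent occupied pairs: 24; unlike-type pairs: 10.

10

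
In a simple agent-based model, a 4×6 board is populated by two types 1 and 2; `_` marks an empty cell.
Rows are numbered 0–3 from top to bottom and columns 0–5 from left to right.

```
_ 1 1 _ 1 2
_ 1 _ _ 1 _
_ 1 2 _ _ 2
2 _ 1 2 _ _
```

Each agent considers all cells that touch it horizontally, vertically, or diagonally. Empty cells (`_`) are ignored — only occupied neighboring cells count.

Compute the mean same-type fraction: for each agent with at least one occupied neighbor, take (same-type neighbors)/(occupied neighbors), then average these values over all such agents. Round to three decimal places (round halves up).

0.431

(0,1)1 2/2
(0,2)1 2/2
(0,4)1 1/2
(0,5)2 0/2
(1,1)1 3/4
(1,4)1 1/3
(2,1)1 2/4
(2,2)2 1/4
(2,5)2 0/1
(3,0)2 0/1
(3,2)1 1/3
(3,3)2 1/2
Sum over 12 agents: 2/2 + 2/2 + 1/2 + 0/2 + 3/4 + 1/3 + 2/4 + 1/4 + 0/1 + 0/1 + 1/3 + 1/2 = 31/6; mean = 31/6 ÷ 12 = 31/72 = 0.430555… → 0.431.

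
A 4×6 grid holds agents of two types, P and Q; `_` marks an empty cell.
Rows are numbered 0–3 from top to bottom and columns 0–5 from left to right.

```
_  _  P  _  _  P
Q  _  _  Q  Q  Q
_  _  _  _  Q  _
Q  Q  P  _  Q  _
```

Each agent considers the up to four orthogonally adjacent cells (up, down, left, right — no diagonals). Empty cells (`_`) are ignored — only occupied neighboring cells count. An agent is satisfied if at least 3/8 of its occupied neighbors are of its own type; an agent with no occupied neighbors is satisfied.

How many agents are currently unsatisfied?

(0,2)P 0/0 satisfied
(0,5)P 0/1 not
(1,0)Q 0/0 satisfied
(1,3)Q 1/1 satisfied
(1,4)Q 3/3 satisfied
(1,5)Q 1/2 satisfied
(2,4)Q 2/2 satisfied
(3,0)Q 1/1 satisfied
(3,1)Q 1/2 satisfied
(3,2)P 0/1 not
(3,4)Q 1/1 satisfied
Unsatisfied: (0,5), (3,2) — 2 in total.

2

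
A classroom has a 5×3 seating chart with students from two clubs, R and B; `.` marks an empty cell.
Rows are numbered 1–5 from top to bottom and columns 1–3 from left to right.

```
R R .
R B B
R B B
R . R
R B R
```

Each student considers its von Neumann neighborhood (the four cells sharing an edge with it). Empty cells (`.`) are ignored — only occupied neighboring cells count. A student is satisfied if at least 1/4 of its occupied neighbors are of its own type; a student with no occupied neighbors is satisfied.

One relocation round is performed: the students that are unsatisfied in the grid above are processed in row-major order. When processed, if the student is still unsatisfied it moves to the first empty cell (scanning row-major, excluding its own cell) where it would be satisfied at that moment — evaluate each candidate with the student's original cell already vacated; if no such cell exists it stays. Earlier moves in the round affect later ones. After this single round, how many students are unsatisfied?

0

Initially unsatisfied (in order): (5,2).
  (5,2) → (1,3).
Resulting grid:
R R B
R B B
R B B
R . R
R . R
All satisfied now.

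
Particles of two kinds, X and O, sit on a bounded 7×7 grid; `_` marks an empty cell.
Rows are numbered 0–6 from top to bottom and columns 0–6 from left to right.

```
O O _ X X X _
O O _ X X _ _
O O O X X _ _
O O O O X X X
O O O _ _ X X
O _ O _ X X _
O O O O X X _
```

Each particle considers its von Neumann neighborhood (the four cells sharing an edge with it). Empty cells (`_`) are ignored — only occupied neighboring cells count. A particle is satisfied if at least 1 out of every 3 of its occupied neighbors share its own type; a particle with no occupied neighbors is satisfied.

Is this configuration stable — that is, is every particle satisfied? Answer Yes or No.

Row 0: (0,0)O 2/2 satisfied · (0,1)O 2/2 satisfied · (0,3)X 2/2 satisfied · (0,4)X 3/3 satisfied · (0,5)X 1/1 satisfied
Row 1: (1,0)O 3/3 satisfied · (1,1)O 3/3 satisfied · (1,3)X 3/3 satisfied · (1,4)X 3/3 satisfied
Row 2: (2,0)O 3/3 satisfied · (2,1)O 4/4 satisfied · (2,2)O 2/3 satisfied · (2,3)X 2/4 satisfied · (2,4)X 3/3 satisfied
Row 3: (3,0)O 3/3 satisfied · (3,1)O 4/4 satisfied · (3,2)O 4/4 satisfied · (3,3)O 1/3 satisfied · (3,4)X 2/3 satisfied · (3,5)X 3/3 satisfied · (3,6)X 2/2 satisfied
Row 4: (4,0)O 3/3 satisfied · (4,1)O 3/3 satisfied · (4,2)O 3/3 satisfied · (4,5)X 3/3 satisfied · (4,6)X 2/2 satisfied
Row 5: (5,0)O 2/2 satisfied · (5,2)O 2/2 satisfied · (5,4)X 2/2 satisfied · (5,5)X 3/3 satisfied
Row 6: (6,0)O 2/2 satisfied · (6,1)O 2/2 satisfied · (6,2)O 3/3 satisfied · (6,3)O 1/2 satisfied · (6,4)X 2/3 satisfied · (6,5)X 2/2 satisfied
All meet the threshold, so the configuration is stable.

Yes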